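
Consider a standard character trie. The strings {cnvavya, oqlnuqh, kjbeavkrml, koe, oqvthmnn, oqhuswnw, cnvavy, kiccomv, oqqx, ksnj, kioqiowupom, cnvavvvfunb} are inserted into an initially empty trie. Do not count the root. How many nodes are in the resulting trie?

64

For each word, the new-node count is its length minus the longest prefix already in the trie:
  "cnvavya" → 7 new (c, n, v, a, v, y, a)
  "oqlnuqh" → 7 new (o, q, l, n, u, q, h)
  "kjbeavkrml" → 10 new (k, j, b, e, a, v, k, r, m, l)
  "koe" → prefix "k" already present; 2 new (o, e)
  "oqvthmnn" → prefix "oq" already present; 6 new (v, t, h, m, n, n)
  "oqhuswnw" → prefix "oq" already present; 6 new (h, u, s, w, n, w)
  "cnvavy" → prefix "cnvavy" already present; 0 new (none)
  "kiccomv" → prefix "k" already present; 6 new (i, c, c, o, m, v)
  "oqqx" → prefix "oq" already present; 2 new (q, x)
  "ksnj" → prefix "k" already present; 3 new (s, n, j)
  "kioqiowupom" → prefix "ki" already present; 9 new (o, q, i, o, w, u, p, o, m)
  "cnvavvvfunb" → prefix "cnvav" already present; 6 new (v, v, f, u, n, b)
Total nodes = 7 + 7 + 10 + 2 + 6 + 6 + 0 + 6 + 2 + 3 + 9 + 6 = 64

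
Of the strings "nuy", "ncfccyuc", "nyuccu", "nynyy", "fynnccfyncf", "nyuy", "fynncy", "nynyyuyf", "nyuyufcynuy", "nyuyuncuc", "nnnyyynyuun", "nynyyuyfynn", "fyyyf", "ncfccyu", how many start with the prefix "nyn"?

3

Filter for entries beginning with "nyn":
Words under "nyn": nynyy, nynyyuyf, nynyyuyfynn
Count: 3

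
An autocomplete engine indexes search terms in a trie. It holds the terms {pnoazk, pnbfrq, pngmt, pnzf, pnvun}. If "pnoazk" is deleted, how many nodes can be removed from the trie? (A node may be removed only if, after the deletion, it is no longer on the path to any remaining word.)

A node on "pnoazk"'s path can go only if nothing else ends at it or branches off below it.
The suffix "oazk" (4 nodes) is used only by "pnoazk"; the node for "pn" still has the child "b", so pruning stops there.
Nodes removed: 4

4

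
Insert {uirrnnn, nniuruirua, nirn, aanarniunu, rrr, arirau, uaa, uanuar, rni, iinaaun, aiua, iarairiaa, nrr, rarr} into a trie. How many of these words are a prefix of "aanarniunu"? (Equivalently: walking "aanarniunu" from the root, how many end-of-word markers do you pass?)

1

Traverse "aanarniunu" character by character; count nodes along the way that are marked as word ends.
Prefixes of the query that are stored words: "aanarniunu"
Count: 1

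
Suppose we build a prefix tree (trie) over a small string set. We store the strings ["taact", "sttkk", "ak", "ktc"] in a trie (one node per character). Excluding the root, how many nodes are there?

15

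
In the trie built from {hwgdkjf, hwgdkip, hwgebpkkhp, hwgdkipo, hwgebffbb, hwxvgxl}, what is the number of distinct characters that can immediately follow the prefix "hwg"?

2

Walk "hwg" from the root, arriving at one node.
Distinct next characters after "hwg": d, e.
That node has 2 child edges.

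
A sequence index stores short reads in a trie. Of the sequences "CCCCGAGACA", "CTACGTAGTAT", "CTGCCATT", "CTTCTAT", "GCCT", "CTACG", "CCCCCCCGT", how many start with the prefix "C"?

6

Walk to "C"; the words in its subtree are exactly those with that prefix.
Matches: "CCCCCCCGT", "CCCCGAGACA", "CTACG", "CTACGTAGTAT", "CTGCCATT", "CTTCTAT"
Count: 6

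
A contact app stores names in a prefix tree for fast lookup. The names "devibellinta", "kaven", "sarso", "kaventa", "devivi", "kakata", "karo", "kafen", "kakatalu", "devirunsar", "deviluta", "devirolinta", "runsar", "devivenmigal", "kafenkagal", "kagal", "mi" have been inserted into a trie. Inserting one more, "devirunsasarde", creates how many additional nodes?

5

The longest prefix of "devirunsasarde" already in the trie is "devirunsa" (length 9).
New nodes needed: |"devirunsasarde"| − 9 = 14 − 9 = 5.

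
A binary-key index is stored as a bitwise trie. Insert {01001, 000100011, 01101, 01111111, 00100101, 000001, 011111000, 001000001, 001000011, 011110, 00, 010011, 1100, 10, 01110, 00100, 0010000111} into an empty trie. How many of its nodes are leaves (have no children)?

Leaves are exactly the stored words that no other stored word extends.
Those words: "000001", "000100011", "001000001", "0010000111", "00100101", "010011", "01101", "01110", "011110", "011111000", "01111111", "10", "1100"
Leaf count: 13

13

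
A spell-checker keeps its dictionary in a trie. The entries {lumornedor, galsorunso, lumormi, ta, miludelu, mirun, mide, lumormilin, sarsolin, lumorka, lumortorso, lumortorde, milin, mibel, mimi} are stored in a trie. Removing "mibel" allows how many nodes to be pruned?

A node on "mibel"'s path can go only if nothing else ends at it or branches off below it.
The suffix "bel" (3 nodes) is used only by "mibel"; the node for "mi" still has the child "l", so pruning stops there.
Nodes removed: 3

3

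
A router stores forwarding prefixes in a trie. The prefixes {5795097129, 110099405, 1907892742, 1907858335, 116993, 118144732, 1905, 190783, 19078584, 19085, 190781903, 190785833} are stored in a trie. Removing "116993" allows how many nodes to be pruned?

Walk "116993" from the leaf back toward the root, removing each node that no remaining word uses.
The suffix "6993" (4 nodes) is used only by "116993"; the node for "11" still has the child "0", so pruning stops there.
Nodes removed: 4

4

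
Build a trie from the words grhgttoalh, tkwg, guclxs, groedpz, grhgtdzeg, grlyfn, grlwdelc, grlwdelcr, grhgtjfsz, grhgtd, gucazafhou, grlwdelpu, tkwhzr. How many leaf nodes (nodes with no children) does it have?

11

Leaves are exactly the stored words that no other stored word extends.
Those words: "grhgtdzeg", "grhgtjfsz", "grhgttoalh", "grlwdelcr", "grlwdelpu", "grlyfn", "groedpz", "gucazafhou", "guclxs", "tkwg", "tkwhzr"
Leaf count: 11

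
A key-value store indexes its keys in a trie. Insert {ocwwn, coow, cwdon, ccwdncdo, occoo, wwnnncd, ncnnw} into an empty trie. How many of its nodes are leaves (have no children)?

A leaf is a node with no children — equivalently, the end of a word that is not a proper prefix of any other stored word.
Those words: "ccwdncdo", "coow", "cwdon", "ncnnw", "occoo", "ocwwn", "wwnnncd"
Leaf count: 7

7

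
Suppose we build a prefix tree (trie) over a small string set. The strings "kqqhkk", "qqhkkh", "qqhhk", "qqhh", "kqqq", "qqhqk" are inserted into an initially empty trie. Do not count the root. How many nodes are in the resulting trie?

For each word, the new-node count is its length minus the longest prefix already in the trie:
  "kqqhkk" → 6 new (k, q, q, h, k, k)
  "qqhkkh" → 6 new (q, q, h, k, k, h)
  "qqhhk" → prefix "qqh" already present; 2 new (h, k)
  "qqhh" → prefix "qqhh" already present; 0 new (none)
  "kqqq" → prefix "kqq" already present; 1 new (q)
  "qqhqk" → prefix "qqh" already present; 2 new (q, k)
Total nodes = 6 + 6 + 2 + 0 + 1 + 2 = 17

17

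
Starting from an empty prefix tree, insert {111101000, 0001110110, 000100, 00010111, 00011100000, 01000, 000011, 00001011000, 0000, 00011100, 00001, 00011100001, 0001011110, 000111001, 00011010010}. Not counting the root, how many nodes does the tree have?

51

Count nodes per top-level branch (shared prefixes stored once):
  '0'-branch (0000, 00001, 00001011000, 000011, 000100, 00010111, 0001011110, 00011010010, 00011100, 00011100000, 00011100001, 000111001, 0001110110, 01000): 42 nodes
  '1'-branch (111101000): 9 nodes
Sum: 51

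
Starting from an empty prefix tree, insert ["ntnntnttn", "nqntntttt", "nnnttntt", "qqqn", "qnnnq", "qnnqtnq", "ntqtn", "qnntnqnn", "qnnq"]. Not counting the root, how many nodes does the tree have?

Insert word by word; a character creates a node only if that edge doesn't already exist:
  "ntnntnttn" → 9 new (n, t, n, n, t, n, t, t, n)
  "nqntntttt" → prefix "n" already present; 8 new (q, n, t, n, t, t, t, t)
  "nnnttntt" → prefix "n" already present; 7 new (n, n, t, t, n, t, t)
  "qqqn" → 4 new (q, q, q, n)
  "qnnnq" → prefix "q" already present; 4 new (n, n, n, q)
  "qnnqtnq" → prefix "qnn" already present; 4 new (q, t, n, q)
  "ntqtn" → prefix "nt" already present; 3 new (q, t, n)
  "qnntnqnn" → prefix "qnn" already present; 5 new (t, n, q, n, n)
  "qnnq" → prefix "qnnq" already present; 0 new (none)
Total nodes = 9 + 8 + 7 + 4 + 4 + 4 + 3 + 5 + 0 = 44

44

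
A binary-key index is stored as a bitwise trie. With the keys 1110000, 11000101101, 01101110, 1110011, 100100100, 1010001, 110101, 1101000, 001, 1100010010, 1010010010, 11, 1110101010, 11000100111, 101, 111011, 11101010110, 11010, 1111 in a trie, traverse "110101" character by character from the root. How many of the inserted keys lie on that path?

Walk "110101" from the root; an end-of-word marker is hit whenever a stored word is a prefix of "110101".
Prefixes of the query that are stored words: "11", "11010", "110101"
Count: 3

3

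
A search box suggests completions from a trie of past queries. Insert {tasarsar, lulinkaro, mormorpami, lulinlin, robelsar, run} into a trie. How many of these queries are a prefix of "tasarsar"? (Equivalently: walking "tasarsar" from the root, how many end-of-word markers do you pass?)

1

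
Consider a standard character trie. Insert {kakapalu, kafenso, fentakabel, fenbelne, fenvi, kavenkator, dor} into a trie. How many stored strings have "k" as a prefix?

Walk to "k"; the words in its subtree are exactly those with that prefix.
Words under "k": kafenso, kakapalu, kavenkator
Count: 3

3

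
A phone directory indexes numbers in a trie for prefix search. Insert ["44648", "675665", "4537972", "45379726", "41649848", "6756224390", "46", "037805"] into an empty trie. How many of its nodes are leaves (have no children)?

7

A leaf is a node with no children — equivalently, the end of a word that is not a proper prefix of any other stored word.
Those words: "037805", "41649848", "44648", "45379726", "46", "6756224390", "675665"
Leaf count: 7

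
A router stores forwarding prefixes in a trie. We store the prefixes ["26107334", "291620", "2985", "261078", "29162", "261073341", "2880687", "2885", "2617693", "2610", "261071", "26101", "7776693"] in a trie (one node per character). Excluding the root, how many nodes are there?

37

For each word, the new-node count is its length minus the longest prefix already in the trie:
  "26107334" → 8 new (2, 6, 1, 0, 7, 3, 3, 4)
  "291620" → prefix "2" already present; 5 new (9, 1, 6, 2, 0)
  "2985" → prefix "29" already present; 2 new (8, 5)
  "261078" → prefix "26107" already present; 1 new (8)
  "29162" → prefix "29162" already present; 0 new (none)
  "261073341" → prefix "26107334" already present; 1 new (1)
  "2880687" → prefix "2" already present; 6 new (8, 8, 0, 6, 8, 7)
  "2885" → prefix "288" already present; 1 new (5)
  "2617693" → prefix "261" already present; 4 new (7, 6, 9, 3)
  "2610" → prefix "2610" already present; 0 new (none)
  "261071" → prefix "26107" already present; 1 new (1)
  "26101" → prefix "2610" already present; 1 new (1)
  "7776693" → 7 new (7, 7, 7, 6, 6, 9, 3)
Total nodes = 8 + 5 + 2 + 1 + 0 + 1 + 6 + 1 + 4 + 0 + 1 + 1 + 7 = 37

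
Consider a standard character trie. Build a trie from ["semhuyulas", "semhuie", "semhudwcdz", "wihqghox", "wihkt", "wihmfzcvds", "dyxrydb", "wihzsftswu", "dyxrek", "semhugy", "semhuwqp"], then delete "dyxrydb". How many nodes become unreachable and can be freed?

After clearing the end-marker at "dyxrydb", prune upward until reaching a node still needed by another word.
The suffix "ydb" (3 nodes) is used only by "dyxrydb"; the node for "dyxr" still has the child "e", so pruning stops there.
Nodes removed: 3

3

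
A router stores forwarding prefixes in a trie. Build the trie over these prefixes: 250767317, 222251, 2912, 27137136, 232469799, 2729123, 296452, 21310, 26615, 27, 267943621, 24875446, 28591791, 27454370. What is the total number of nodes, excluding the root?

76

Trace insertions, counting only characters that open a new branch:
  "250767317" → 9 new (2, 5, 0, 7, 6, 7, 3, 1, 7)
  "222251" → prefix "2" already present; 5 new (2, 2, 2, 5, 1)
  "2912" → prefix "2" already present; 3 new (9, 1, 2)
  "27137136" → prefix "2" already present; 7 new (7, 1, 3, 7, 1, 3, 6)
  "232469799" → prefix "2" already present; 8 new (3, 2, 4, 6, 9, 7, 9, 9)
  "2729123" → prefix "27" already present; 5 new (2, 9, 1, 2, 3)
  "296452" → prefix "29" already present; 4 new (6, 4, 5, 2)
  "21310" → prefix "2" already present; 4 new (1, 3, 1, 0)
  "26615" → prefix "2" already present; 4 new (6, 6, 1, 5)
  "27" → prefix "27" already present; 0 new (none)
  "267943621" → prefix "26" already present; 7 new (7, 9, 4, 3, 6, 2, 1)
  "24875446" → prefix "2" already present; 7 new (4, 8, 7, 5, 4, 4, 6)
  "28591791" → prefix "2" already present; 7 new (8, 5, 9, 1, 7, 9, 1)
  "27454370" → prefix "27" already present; 6 new (4, 5, 4, 3, 7, 0)
Total nodes = 9 + 5 + 3 + 7 + 8 + 5 + 4 + 4 + 4 + 0 + 7 + 7 + 7 + 6 = 76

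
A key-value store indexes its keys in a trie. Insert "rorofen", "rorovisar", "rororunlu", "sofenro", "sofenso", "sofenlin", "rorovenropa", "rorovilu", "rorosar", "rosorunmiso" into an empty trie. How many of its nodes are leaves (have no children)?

10

A leaf is a node with no children — equivalently, the end of a word that is not a proper prefix of any other stored word.
Those words: "rorofen", "rororunlu", "rorosar", "rorovenropa", "rorovilu", "rorovisar", "rosorunmiso", "sofenlin", "sofenro", "sofenso"
Leaf count: 10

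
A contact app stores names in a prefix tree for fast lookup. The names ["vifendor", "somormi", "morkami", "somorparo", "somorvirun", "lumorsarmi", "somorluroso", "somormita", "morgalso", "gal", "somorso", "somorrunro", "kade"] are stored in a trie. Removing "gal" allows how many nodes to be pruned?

3

Walk "gal" from the leaf back toward the root, removing each node that no remaining word uses.
No other word shares any prefix with "gal", so all 3 of its nodes go.
Nodes removed: 3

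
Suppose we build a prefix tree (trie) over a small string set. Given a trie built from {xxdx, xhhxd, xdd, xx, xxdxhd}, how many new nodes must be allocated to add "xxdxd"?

The longest prefix of "xxdxd" already in the trie is "xxdx" (length 4).
So 5 − 4 = 1 new nodes.

1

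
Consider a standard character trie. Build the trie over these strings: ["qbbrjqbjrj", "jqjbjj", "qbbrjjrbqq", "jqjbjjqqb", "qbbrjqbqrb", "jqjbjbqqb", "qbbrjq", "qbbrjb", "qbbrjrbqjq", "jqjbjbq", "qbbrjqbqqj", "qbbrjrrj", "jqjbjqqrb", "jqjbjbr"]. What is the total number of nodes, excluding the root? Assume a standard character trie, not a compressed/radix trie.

46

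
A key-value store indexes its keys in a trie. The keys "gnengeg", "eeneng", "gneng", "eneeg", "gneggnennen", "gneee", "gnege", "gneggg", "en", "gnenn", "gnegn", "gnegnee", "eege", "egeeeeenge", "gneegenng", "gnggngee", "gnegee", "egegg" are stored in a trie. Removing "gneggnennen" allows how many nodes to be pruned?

6

Walk "gneggnennen" from the leaf back toward the root, removing each node that no remaining word uses.
The suffix "nennen" (6 nodes) is used only by "gneggnennen"; the node for "gnegg" still has the child "g", so pruning stops there.
Nodes removed: 6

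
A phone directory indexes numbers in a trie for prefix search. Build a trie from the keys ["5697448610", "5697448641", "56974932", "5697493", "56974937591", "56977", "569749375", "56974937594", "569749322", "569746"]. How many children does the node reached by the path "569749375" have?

Walk "569749375" from the root, arriving at one node.
Distinct next characters after "569749375": 9.
That node has 1 child edge.

1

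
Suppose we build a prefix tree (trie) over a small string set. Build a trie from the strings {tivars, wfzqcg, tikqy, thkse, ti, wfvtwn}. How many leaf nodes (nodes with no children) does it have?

5

Leaves are exactly the stored words that no other stored word extends.
Those words: "thkse", "tikqy", "tivars", "wfvtwn", "wfzqcg"
Leaf count: 5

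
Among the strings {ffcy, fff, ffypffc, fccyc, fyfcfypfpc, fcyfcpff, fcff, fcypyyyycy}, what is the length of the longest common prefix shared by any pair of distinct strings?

Look for the deepest trie node that still has at least two words in its subtree.
"fcyfcpff" and "fcypyyyycy" agree on "fcy" (3 characters) before diverging; nothing deeper is shared.
Longest shared-prefix length: 3

3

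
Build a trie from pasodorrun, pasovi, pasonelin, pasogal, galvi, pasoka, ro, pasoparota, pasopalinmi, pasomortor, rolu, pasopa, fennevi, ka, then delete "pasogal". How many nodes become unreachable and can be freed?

3

After clearing the end-marker at "pasogal", prune upward until reaching a node still needed by another word.
The suffix "gal" (3 nodes) is used only by "pasogal"; the node for "paso" still has the child "d", so pruning stops there.
Nodes removed: 3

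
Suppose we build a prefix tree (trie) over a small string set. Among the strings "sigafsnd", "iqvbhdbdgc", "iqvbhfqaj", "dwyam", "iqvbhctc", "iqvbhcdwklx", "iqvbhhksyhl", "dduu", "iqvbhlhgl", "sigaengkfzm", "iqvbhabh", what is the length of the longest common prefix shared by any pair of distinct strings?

6

Look for the deepest trie node that still has at least two words in its subtree.
e.g. "iqvbhcdwklx" and "iqvbhctc" share the prefix "iqvbhc" of length 6; no pair shares a longer one.
Longest shared-prefix length: 6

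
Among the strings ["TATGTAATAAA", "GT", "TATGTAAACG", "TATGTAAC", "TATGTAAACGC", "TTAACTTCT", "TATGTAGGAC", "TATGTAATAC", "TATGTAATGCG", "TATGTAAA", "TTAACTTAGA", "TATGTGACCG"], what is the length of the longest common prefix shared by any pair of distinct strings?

Equivalently: take the maximum, over all pairs, of their longest common prefix length.
e.g. "TATGTAAACG" and "TATGTAAACGC" share the prefix "TATGTAAACG" of length 10; no pair shares a longer one.
Longest shared-prefix length: 10

10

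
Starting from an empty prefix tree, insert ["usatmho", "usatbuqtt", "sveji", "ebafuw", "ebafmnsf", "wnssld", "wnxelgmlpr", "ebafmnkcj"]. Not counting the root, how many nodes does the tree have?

44

For each word, the new-node count is its length minus the longest prefix already in the trie:
  "usatmho" → 7 new (u, s, a, t, m, h, o)
  "usatbuqtt" → prefix "usat" already present; 5 new (b, u, q, t, t)
  "sveji" → 5 new (s, v, e, j, i)
  "ebafuw" → 6 new (e, b, a, f, u, w)
  "ebafmnsf" → prefix "ebaf" already present; 4 new (m, n, s, f)
  "wnssld" → 6 new (w, n, s, s, l, d)
  "wnxelgmlpr" → prefix "wn" already present; 8 new (x, e, l, g, m, l, p, r)
  "ebafmnkcj" → prefix "ebafmn" already present; 3 new (k, c, j)
Total nodes = 7 + 5 + 5 + 6 + 4 + 6 + 8 + 3 = 44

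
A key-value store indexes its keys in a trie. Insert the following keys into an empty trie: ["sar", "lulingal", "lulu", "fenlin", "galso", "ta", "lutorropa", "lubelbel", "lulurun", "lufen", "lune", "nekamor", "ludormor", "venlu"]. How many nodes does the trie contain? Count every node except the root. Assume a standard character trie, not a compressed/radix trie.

64

Count nodes per top-level branch (shared prefixes stored once):
  'f'-branch (fenlin): 6 nodes
  'g'-branch (galso): 5 nodes
  'l'-branch (lubelbel, ludormor, lufen, lulingal, lulu, lulurun, lune, lutorropa): 36 nodes
  'n'-branch (nekamor): 7 nodes
  's'-branch (sar): 3 nodes
  't'-branch (ta): 2 nodes
  'v'-branch (venlu): 5 nodes
Sum: 64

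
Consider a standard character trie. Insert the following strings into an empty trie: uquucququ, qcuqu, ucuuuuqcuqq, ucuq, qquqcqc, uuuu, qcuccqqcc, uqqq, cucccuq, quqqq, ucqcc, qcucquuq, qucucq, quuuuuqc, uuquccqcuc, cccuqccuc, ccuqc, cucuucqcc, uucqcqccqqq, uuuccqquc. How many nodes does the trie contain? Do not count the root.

Count nodes per top-level branch (shared prefixes stored once):
  'c'-branch (cccuqccuc, ccuqc, cucccuq, cucuucqcc): 24 nodes
  'q'-branch (qcuccqqcc, qcucquuq, qcuqu, qquqcqc, qucucq, quqqq, quuuuuqc): 35 nodes
  'u'-branch (ucqcc, ucuq, ucuuuuqcuqq, uqqq, uquucququ, uucqcqccqqq, uuquccqcuc, uuuccqquc, uuuu): 51 nodes
Sum: 110

110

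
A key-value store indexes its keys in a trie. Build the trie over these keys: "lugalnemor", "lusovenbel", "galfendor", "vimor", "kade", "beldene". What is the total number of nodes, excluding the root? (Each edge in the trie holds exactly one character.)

43

Insert word by word; a character creates a node only if that edge doesn't already exist:
  "lugalnemor" → 10 new (l, u, g, a, l, n, e, m, o, r)
  "lusovenbel" → prefix "lu" already present; 8 new (s, o, v, e, n, b, e, l)
  "galfendor" → 9 new (g, a, l, f, e, n, d, o, r)
  "vimor" → 5 new (v, i, m, o, r)
  "kade" → 4 new (k, a, d, e)
  "beldene" → 7 new (b, e, l, d, e, n, e)
Total nodes = 10 + 8 + 9 + 5 + 4 + 7 = 43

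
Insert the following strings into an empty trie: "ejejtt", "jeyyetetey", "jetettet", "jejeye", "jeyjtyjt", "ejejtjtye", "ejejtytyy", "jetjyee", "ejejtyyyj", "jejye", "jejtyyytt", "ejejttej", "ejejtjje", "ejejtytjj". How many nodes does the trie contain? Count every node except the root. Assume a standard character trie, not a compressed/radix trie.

60

For each word, the new-node count is its length minus the longest prefix already in the trie:
  "ejejtt" → 6 new (e, j, e, j, t, t)
  "jeyyetetey" → 10 new (j, e, y, y, e, t, e, t, e, y)
  "jetettet" → prefix "je" already present; 6 new (t, e, t, t, e, t)
  "jejeye" → prefix "je" already present; 4 new (j, e, y, e)
  "jeyjtyjt" → prefix "jey" already present; 5 new (j, t, y, j, t)
  "ejejtjtye" → prefix "ejejt" already present; 4 new (j, t, y, e)
  "ejejtytyy" → prefix "ejejt" already present; 4 new (y, t, y, y)
  "jetjyee" → prefix "jet" already present; 4 new (j, y, e, e)
  "ejejtyyyj" → prefix "ejejty" already present; 3 new (y, y, j)
  "jejye" → prefix "jej" already present; 2 new (y, e)
  "jejtyyytt" → prefix "jej" already present; 6 new (t, y, y, y, t, t)
  "ejejttej" → prefix "ejejtt" already present; 2 new (e, j)
  "ejejtjje" → prefix "ejejtj" already present; 2 new (j, e)
  "ejejtytjj" → prefix "ejejtyt" already present; 2 new (j, j)
Total nodes = 6 + 10 + 6 + 4 + 5 + 4 + 4 + 4 + 3 + 2 + 6 + 2 + 2 + 2 = 60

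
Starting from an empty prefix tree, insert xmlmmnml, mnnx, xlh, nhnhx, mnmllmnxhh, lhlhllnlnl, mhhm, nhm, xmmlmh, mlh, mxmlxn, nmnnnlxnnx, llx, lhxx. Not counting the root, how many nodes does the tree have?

65

Trace insertions, counting only characters that open a new branch:
  "xmlmmnml" → 8 new (x, m, l, m, m, n, m, l)
  "mnnx" → 4 new (m, n, n, x)
  "xlh" → prefix "x" already present; 2 new (l, h)
  "nhnhx" → 5 new (n, h, n, h, x)
  "mnmllmnxhh" → prefix "mn" already present; 8 new (m, l, l, m, n, x, h, h)
  "lhlhllnlnl" → 10 new (l, h, l, h, l, l, n, l, n, l)
  "mhhm" → prefix "m" already present; 3 new (h, h, m)
  "nhm" → prefix "nh" already present; 1 new (m)
  "xmmlmh" → prefix "xm" already present; 4 new (m, l, m, h)
  "mlh" → prefix "m" already present; 2 new (l, h)
  "mxmlxn" → prefix "m" already present; 5 new (x, m, l, x, n)
  "nmnnnlxnnx" → prefix "n" already present; 9 new (m, n, n, n, l, x, n, n, x)
  "llx" → prefix "l" already present; 2 new (l, x)
  "lhxx" → prefix "lh" already present; 2 new (x, x)
Total nodes = 8 + 4 + 2 + 5 + 8 + 10 + 3 + 1 + 4 + 2 + 5 + 9 + 2 + 2 = 65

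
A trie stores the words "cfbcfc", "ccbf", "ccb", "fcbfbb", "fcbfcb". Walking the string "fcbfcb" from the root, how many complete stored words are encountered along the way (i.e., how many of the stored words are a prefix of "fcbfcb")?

Traverse "fcbfcb" character by character; count nodes along the way that are marked as word ends.
Prefixes of the query that are stored words: "fcbfcb"
Count: 1

1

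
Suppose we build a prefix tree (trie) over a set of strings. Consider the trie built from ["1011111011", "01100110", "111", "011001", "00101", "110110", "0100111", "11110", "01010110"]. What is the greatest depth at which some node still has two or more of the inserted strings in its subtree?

6

Look for the deepest trie node that still has at least two words in its subtree.
"011001" and "01100110" agree on "011001" (6 characters) before diverging; nothing deeper is shared.
Longest shared-prefix length: 6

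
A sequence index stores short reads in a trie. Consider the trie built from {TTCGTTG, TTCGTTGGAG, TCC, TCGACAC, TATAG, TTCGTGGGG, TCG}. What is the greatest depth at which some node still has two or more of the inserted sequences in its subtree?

7

The deepest shared node is where two words last agree before diverging.
e.g. "TTCGTTG" and "TTCGTTGGAG" share the prefix "TTCGTTG" of length 7; no pair shares a longer one.
Longest shared-prefix length: 7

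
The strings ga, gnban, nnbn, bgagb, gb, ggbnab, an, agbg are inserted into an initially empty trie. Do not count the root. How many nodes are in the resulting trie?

26

Count nodes per top-level branch (shared prefixes stored once):
  'a'-branch (agbg, an): 5 nodes
  'b'-branch (bgagb): 5 nodes
  'g'-branch (ga, gb, ggbnab, gnban): 12 nodes
  'n'-branch (nnbn): 4 nodes
Sum: 26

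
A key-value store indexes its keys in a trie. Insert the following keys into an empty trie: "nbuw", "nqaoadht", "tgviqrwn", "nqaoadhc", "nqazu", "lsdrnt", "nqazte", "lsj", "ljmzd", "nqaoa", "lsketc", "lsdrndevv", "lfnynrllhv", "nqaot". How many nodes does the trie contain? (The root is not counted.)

53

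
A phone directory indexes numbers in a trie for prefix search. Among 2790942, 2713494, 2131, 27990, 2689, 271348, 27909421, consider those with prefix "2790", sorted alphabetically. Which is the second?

Words with prefix "2790", in lexicographic order: "2790942", "27909421"
Position 2: 27909421

27909421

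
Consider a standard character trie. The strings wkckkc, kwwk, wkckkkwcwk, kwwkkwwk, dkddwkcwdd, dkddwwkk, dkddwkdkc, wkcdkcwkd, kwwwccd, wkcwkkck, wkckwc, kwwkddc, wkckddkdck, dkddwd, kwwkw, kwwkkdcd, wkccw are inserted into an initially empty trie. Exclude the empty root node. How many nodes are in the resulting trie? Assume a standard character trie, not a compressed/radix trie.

68

Insert word by word; a character creates a node only if that edge doesn't already exist:
  "wkckkc" → 6 new (w, k, c, k, k, c)
  "kwwk" → 4 new (k, w, w, k)
  "wkckkkwcwk" → prefix "wkckk" already present; 5 new (k, w, c, w, k)
  "kwwkkwwk" → prefix "kwwk" already present; 4 new (k, w, w, k)
  "dkddwkcwdd" → 10 new (d, k, d, d, w, k, c, w, d, d)
  "dkddwwkk" → prefix "dkddw" already present; 3 new (w, k, k)
  "dkddwkdkc" → prefix "dkddwk" already present; 3 new (d, k, c)
  "wkcdkcwkd" → prefix "wkc" already present; 6 new (d, k, c, w, k, d)
  "kwwwccd" → prefix "kww" already present; 4 new (w, c, c, d)
  "wkcwkkck" → prefix "wkc" already present; 5 new (w, k, k, c, k)
  "wkckwc" → prefix "wkck" already present; 2 new (w, c)
  "kwwkddc" → prefix "kwwk" already present; 3 new (d, d, c)
  "wkckddkdck" → prefix "wkck" already present; 6 new (d, d, k, d, c, k)
  "dkddwd" → prefix "dkddw" already present; 1 new (d)
  "kwwkw" → prefix "kwwk" already present; 1 new (w)
  "kwwkkdcd" → prefix "kwwkk" already present; 3 new (d, c, d)
  "wkccw" → prefix "wkc" already present; 2 new (c, w)
Total nodes = 6 + 4 + 5 + 4 + 10 + 3 + 3 + 6 + 4 + 5 + 2 + 3 + 6 + 1 + 1 + 3 + 2 = 68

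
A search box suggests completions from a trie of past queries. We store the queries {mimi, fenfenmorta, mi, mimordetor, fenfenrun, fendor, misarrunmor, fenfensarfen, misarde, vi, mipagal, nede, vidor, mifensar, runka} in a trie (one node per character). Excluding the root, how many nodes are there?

70

Count nodes per top-level branch (shared prefixes stored once):
  'f'-branch (fendor, fenfenmorta, fenfenrun, fenfensarfen): 23 nodes
  'm'-branch (mi, mifensar, mimi, mimordetor, mipagal, misarde, misarrunmor): 33 nodes
  'n'-branch (nede): 4 nodes
  'r'-branch (runka): 5 nodes
  'v'-branch (vi, vidor): 5 nodes
Sum: 70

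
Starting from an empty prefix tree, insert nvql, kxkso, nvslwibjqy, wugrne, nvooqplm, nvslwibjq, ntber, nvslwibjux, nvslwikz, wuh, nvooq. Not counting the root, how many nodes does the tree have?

Trie structure (* marks end of a word):
(root)
├─ k
│  └─ x
│     └─ k
│        └─ s
│           └─ o *
├─ n
│  ├─ t
│  │  └─ b
│  │     └─ e
│  │        └─ r *
│  └─ v
│     ├─ o
│     │  └─ o
│     │     └─ q *
│     │        └─ p
│     │           └─ l
│     │              └─ m *
│     ├─ q
│     │  └─ l *
│     └─ s
│        └─ l
│           └─ w
│              └─ i
│                 ├─ b
│                 │  └─ j
│                 │     ├─ q *
│                 │     │  └─ y *
│                 │     └─ u
│                 │        └─ x *
│                 └─ k
│                    └─ z *
└─ w
   └─ u
      ├─ g
      │  └─ r
      │     └─ n
      │        └─ e *
      └─ h *
Counting every labelled node above: 38.

38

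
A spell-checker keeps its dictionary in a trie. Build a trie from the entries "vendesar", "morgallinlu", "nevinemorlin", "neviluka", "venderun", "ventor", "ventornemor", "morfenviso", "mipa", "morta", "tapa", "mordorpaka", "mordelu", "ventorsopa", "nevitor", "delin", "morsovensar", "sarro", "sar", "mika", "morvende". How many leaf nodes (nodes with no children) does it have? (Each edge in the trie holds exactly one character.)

19

A leaf is a node with no children — equivalently, the end of a word that is not a proper prefix of any other stored word.
Those words: "delin", "mika", "mipa", "mordelu", "mordorpaka", "morfenviso", "morgallinlu", "morsovensar", "morta", "morvende", "neviluka", "nevinemorlin", "nevitor", "sarro", "tapa", "venderun", "vendesar", "ventornemor", "ventorsopa"
Leaf count: 19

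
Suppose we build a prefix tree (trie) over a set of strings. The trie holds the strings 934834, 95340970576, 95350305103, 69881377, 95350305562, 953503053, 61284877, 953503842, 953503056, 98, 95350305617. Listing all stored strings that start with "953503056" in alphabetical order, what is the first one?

DFS of the "953503056" subtree visits, in order: "953503056", "95350305617"
The 1st is 953503056.

953503056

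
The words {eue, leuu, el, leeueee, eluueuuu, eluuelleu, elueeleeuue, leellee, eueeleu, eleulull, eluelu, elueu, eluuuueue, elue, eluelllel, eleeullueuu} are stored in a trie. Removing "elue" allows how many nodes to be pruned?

A node on "elue"'s path can go only if nothing else ends at it or branches off below it.
Every node on "elue" is still needed (e.g. by "elueeleeuue"), so nothing is freed.
Nodes removed: 0

0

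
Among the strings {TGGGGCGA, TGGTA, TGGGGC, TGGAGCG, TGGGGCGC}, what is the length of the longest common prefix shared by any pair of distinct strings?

Look for the deepest trie node that still has at least two words in its subtree.
"TGGGGCGA" and "TGGGGCGC" agree on "TGGGGCG" (7 characters) before diverging; nothing deeper is shared.
Longest shared-prefix length: 7

7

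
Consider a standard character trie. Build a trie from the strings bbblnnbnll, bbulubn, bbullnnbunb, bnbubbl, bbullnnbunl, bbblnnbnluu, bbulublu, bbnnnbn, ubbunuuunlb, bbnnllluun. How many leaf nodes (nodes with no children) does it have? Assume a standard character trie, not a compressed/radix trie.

Leaves are exactly the stored words that no other stored word extends.
Those words: "bbblnnbnll", "bbblnnbnluu", "bbnnllluun", "bbnnnbn", "bbullnnbunb", "bbullnnbunl", "bbulublu", "bbulubn", "bnbubbl", "ubbunuuunlb"
Leaf count: 10

10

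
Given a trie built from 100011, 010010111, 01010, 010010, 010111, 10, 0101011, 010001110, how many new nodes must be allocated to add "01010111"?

1

The longest prefix of "01010111" already in the trie is "0101011" (length 7).
Each of the 1 remaining characters creates one node.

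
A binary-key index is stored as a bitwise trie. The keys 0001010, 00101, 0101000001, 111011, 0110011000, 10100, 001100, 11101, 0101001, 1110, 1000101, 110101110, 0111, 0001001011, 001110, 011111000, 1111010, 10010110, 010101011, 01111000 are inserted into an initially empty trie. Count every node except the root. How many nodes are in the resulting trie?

For each word, the new-node count is its length minus the longest prefix already in the trie:
  "0001010" → 7 new (0, 0, 0, 1, 0, 1, 0)
  "00101" → prefix "00" already present; 3 new (1, 0, 1)
  "0101000001" → prefix "0" already present; 9 new (1, 0, 1, 0, 0, 0, 0, 0, 1)
  "111011" → 6 new (1, 1, 1, 0, 1, 1)
  "0110011000" → prefix "01" already present; 8 new (1, 0, 0, 1, 1, 0, 0, 0)
  "10100" → prefix "1" already present; 4 new (0, 1, 0, 0)
  "001100" → prefix "001" already present; 3 new (1, 0, 0)
  "11101" → prefix "11101" already present; 0 new (none)
  "0101001" → prefix "010100" already present; 1 new (1)
  "1110" → prefix "1110" already present; 0 new (none)
  "1000101" → prefix "10" already present; 5 new (0, 0, 1, 0, 1)
  "110101110" → prefix "11" already present; 7 new (0, 1, 0, 1, 1, 1, 0)
  "0111" → prefix "011" already present; 1 new (1)
  "0001001011" → prefix "00010" already present; 5 new (0, 1, 0, 1, 1)
  "001110" → prefix "0011" already present; 2 new (1, 0)
  "011111000" → prefix "0111" already present; 5 new (1, 1, 0, 0, 0)
  "1111010" → prefix "111" already present; 4 new (1, 0, 1, 0)
  "10010110" → prefix "100" already present; 5 new (1, 0, 1, 1, 0)
  "010101011" → prefix "01010" already present; 4 new (1, 0, 1, 1)
  "01111000" → prefix "01111" already present; 3 new (0, 0, 0)
Total nodes = 7 + 3 + 9 + 6 + 8 + 4 + 3 + 0 + 1 + 0 + 5 + 7 + 1 + 5 + 2 + 5 + 4 + 5 + 4 + 3 = 82

82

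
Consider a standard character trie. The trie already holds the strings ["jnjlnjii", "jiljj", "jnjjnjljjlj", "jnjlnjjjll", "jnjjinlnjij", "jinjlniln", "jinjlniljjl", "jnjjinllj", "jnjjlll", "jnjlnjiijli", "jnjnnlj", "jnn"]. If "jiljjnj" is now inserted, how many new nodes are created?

The longest prefix of "jiljjnj" already in the trie is "jiljj" (length 5).
So 7 − 5 = 2 new nodes.

2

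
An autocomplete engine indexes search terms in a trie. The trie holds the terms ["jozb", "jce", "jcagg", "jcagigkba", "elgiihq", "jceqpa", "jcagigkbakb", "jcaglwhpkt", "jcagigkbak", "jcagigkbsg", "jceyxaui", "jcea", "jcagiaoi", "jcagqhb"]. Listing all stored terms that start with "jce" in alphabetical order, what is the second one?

DFS of the "jce" subtree visits, in order: "jce", "jcea", "jceqpa", "jceyxaui"
Position 2: jcea

jcea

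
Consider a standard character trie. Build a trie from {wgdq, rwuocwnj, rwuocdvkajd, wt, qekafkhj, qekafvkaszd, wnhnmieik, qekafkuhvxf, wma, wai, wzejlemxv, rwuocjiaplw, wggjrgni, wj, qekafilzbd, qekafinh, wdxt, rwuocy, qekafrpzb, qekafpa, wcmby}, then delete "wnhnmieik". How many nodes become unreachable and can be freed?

8

Walk "wnhnmieik" from the leaf back toward the root, removing each node that no remaining word uses.
The suffix "nhnmieik" (8 nodes) is used only by "wnhnmieik"; the node for "w" still has the child "g", so pruning stops there.
Nodes removed: 8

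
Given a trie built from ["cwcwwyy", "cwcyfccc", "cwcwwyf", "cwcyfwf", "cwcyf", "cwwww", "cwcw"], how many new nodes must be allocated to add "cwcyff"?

1

The longest prefix of "cwcyff" already in the trie is "cwcyf" (length 5).
New nodes needed: |"cwcyff"| − 5 = 6 − 5 = 1.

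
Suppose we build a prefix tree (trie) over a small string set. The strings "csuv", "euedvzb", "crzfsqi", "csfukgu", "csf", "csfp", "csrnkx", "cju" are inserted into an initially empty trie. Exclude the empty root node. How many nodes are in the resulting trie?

Trie structure (* marks end of a word):
(root)
├─ c
│  ├─ j
│  │  └─ u *
│  ├─ r
│  │  └─ z
│  │     └─ f
│  │        └─ s
│  │           └─ q
│  │              └─ i *
│  └─ s
│     ├─ f *
│     │  ├─ p *
│     │  └─ u
│     │     └─ k
│     │        └─ g
│     │           └─ u *
│     ├─ r
│     │  └─ n
│     │     └─ k
│     │        └─ x *
│     └─ u
│        └─ v *
└─ e
   └─ u
      └─ e
         └─ d
            └─ v
               └─ z
                  └─ b *
Counting every labelled node above: 29.

29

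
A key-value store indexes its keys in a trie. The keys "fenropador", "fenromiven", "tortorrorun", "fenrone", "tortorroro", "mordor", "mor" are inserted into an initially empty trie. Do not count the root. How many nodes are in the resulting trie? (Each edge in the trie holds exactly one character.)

35

Trie structure (* marks end of a word):
(root)
├─ f
│  └─ e
│     └─ n
│        └─ r
│           └─ o
│              ├─ m
│              │  └─ i
│              │     └─ v
│              │        └─ e
│              │           └─ n *
│              ├─ n
│              │  └─ e *
│              └─ p
│                 └─ a
│                    └─ d
│                       └─ o
│                          └─ r *
├─ m
│  └─ o
│     └─ r *
│        └─ d
│           └─ o
│              └─ r *
└─ t
   └─ o
      └─ r
         └─ t
            └─ o
               └─ r
                  └─ r
                     └─ o
                        └─ r
                           ├─ o *
                           └─ u
                              └─ n *
Counting every labelled node above: 35.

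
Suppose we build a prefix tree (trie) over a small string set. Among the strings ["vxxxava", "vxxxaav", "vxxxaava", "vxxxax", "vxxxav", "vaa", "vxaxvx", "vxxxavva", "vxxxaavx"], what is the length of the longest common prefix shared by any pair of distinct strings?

7

The deepest shared node is where two words last agree before diverging.
"vxxxaav" and "vxxxaava" agree on "vxxxaav" (7 characters) before diverging; nothing deeper is shared.
Longest shared-prefix length: 7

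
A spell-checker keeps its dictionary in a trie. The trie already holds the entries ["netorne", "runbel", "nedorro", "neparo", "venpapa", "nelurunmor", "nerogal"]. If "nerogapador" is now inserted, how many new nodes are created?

5

"neroga" is already a path in the trie; the remaining "pador" must be added.
So 11 − 6 = 5 new nodes.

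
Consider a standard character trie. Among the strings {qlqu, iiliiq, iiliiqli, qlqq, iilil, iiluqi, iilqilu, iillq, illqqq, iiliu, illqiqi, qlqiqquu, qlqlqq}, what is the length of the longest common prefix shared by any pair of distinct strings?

The deepest shared node is where two words last agree before diverging.
e.g. "iiliiq" and "iiliiqli" share the prefix "iiliiq" of length 6; no pair shares a longer one.
Longest shared-prefix length: 6

6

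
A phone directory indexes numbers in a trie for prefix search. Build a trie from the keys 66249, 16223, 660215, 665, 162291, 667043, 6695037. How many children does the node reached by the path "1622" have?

Walk "1622" from the root, arriving at one node.
Distinct next characters after "1622": 3, 9.
That node has 2 child edges.

2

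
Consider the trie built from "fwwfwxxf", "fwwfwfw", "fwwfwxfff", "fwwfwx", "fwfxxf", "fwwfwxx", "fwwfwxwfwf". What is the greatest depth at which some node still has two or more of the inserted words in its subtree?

Look for the deepest trie node that still has at least two words in its subtree.
e.g. "fwwfwxx" and "fwwfwxxf" share the prefix "fwwfwxx" of length 7; no pair shares a longer one.
Longest shared-prefix length: 7

7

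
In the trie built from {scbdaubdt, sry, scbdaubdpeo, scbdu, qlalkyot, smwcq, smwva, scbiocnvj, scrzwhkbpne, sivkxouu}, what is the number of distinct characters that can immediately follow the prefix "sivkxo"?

1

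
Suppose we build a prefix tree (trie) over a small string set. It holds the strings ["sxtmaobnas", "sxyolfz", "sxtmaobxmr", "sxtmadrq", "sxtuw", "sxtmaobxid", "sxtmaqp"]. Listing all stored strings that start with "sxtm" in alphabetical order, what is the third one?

Words with prefix "sxtm", in lexicographic order: "sxtmadrq", "sxtmaobnas", "sxtmaobxid", "sxtmaobxmr", "sxtmaqp"
Position 3: sxtmaobxid

sxtmaobxid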